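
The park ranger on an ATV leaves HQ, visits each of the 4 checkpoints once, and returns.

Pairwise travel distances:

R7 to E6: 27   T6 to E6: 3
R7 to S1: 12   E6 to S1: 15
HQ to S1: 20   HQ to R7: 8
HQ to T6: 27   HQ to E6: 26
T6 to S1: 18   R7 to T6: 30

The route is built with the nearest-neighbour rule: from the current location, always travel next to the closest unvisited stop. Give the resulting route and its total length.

Total distance 65 via the nearest-neighbour route HQ → R7 → S1 → E6 → T6 → HQ.

From HQ: distances to unvisited — R7=8, S1=20, E6=26, T6=27. Nearest is R7 (8).
From R7: distances to unvisited — S1=12, E6=27, T6=30. Nearest is S1 (12).
From S1: distances to unvisited — E6=15, T6=18. Nearest is E6 (15).
From E6: distances to unvisited — T6=3. Nearest is T6 (3).
Return T6→HQ: 27.
Total = 8 + 12 + 15 + 3 + 27 = 65.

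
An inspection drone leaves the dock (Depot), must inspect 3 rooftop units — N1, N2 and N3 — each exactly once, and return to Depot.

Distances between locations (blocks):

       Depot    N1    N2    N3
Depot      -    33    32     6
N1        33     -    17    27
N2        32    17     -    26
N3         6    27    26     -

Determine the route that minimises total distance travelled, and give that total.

Minimum total distance: 82 blocks.

Depot → N1 → N2 → N3 → Depot: 33+17+26+6 = 82
Depot → N1 → N3 → N2 → Depot: 33+27+26+32 = 118
Depot → N2 → N1 → N3 → Depot: 32+17+27+6 = 82
The minimum is 82.
One optimal route: Depot → N1 → N2 → N3 → Depot (or its reverse).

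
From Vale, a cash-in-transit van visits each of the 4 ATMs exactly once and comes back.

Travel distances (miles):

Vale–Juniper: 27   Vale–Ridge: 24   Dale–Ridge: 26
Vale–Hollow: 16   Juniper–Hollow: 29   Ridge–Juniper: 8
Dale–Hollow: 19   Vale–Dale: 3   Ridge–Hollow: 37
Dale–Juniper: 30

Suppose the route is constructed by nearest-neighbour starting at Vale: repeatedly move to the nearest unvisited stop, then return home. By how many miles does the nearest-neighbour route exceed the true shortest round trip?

From Vale: Dale=3, Hollow=16, Ridge=24, Juniper=27 → choose Dale (3).
From Dale: Hollow=19, Ridge=26, Juniper=30 → choose Hollow (19).
From Hollow: Juniper=29, Ridge=37 → choose Juniper (29).
From Juniper: Ridge=8 → choose Ridge (8).
NN route Vale → Dale → Hollow → Juniper → Ridge → Vale costs 83.
Optimal: Vale → Dale → Ridge → Juniper → Hollow → Vale costs 82 (by enumerating all 12 distinct tours).
Excess = 83 − 82 = 1.

1 miles longer than the optimal tour.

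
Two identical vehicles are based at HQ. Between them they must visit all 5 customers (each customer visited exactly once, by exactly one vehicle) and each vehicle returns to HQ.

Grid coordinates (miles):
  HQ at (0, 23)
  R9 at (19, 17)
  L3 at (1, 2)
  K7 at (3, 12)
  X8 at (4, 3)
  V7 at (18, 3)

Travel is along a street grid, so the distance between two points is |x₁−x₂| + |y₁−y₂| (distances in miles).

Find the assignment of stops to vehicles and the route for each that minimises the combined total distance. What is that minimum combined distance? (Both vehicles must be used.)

Check every non-empty split of the stops between the two vehicles; for each half take its own optimal tour:
  {R9} + {L3, K7, X8, V7}: 50 + 78 = 128
  {L3} + {R9, K7, X8, V7}: 44 + 78 = 122
  {R9, L3} + {K7, X8, V7}: 80 + 76 = 156
  {K7} + {R9, L3, X8, V7}: 28 + 80 = 108
  {R9, K7} + {L3, X8, V7}: 60 + 78 = 138
  {L3, K7} + {R9, X8, V7}: 48 + 78 = 126
  … (15 splits in total)
Best: vehicle 1 HQ → K7 → HQ = 28; vehicle 2 HQ → R9 → V7 → X8 → L3 → HQ = 80; combined 108.

108 miles — the smallest possible combined total.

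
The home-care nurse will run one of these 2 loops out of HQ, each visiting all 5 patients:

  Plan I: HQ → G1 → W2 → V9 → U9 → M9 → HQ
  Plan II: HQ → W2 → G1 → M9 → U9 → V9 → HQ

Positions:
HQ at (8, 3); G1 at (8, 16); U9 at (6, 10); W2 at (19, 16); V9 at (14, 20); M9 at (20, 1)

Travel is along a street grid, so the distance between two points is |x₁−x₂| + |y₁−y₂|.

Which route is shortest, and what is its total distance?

Plan I: 13 + 11 + 9 + 18 + 23 + 14 = 88
Plan II: 24 + 11 + 27 + 23 + 18 + 23 = 126

88 — Plan I is the shortest.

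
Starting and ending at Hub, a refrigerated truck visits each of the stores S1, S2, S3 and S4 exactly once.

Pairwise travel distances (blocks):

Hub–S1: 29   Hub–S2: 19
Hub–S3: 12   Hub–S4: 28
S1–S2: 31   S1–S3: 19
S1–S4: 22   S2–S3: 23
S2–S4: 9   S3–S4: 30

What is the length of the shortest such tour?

Minimum total distance: 81 blocks.

With 4 stops there are 4!/2 = 12 distinct round trips (a route and its reverse cost the same).
Hub→S1→S2→S3→S4→Hub: 29+31+23+30+28 = 141
Hub→S1→S2→S4→S3→Hub: 29+31+9+30+12 = 111
Hub→S1→S3→S2→S4→Hub: 29+19+23+9+28 = 108
Hub→S1→S3→S4→S2→Hub: 29+19+30+9+19 = 106
Hub→S1→S4→S2→S3→Hub: 29+22+9+23+12 = 95
Hub→S1→S4→S3→S2→Hub: 29+22+30+23+19 = 123
Hub→S2→S1→S3→S4→Hub: 19+31+19+30+28 = 127
Hub→S2→S1→S4→S3→Hub: 19+31+22+30+12 = 114
Hub→S2→S3→S1→S4→Hub: 19+23+19+22+28 = 111
Hub→S2→S4→S1→S3→Hub: 19+9+22+19+12 = 81
Hub→S3→S1→S2→S4→Hub: 12+19+31+9+28 = 99
Hub→S3→S2→S1→S4→Hub: 12+23+31+22+28 = 116
The minimum is 81.
One optimal route: Hub → S2 → S4 → S1 → S3 → Hub (or its reverse).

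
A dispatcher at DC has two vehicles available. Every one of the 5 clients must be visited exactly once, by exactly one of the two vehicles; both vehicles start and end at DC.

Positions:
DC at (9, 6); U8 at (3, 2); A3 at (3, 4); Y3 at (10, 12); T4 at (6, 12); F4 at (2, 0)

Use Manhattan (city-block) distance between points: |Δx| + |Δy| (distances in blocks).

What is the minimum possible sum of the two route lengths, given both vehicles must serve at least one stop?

There are 2^4 − 1 = 15 ways to divide the 5 stops into two non-empty groups. For each, the best each vehicle can do is its own shortest tour through its group:
  {U8} + {A3, Y3, T4, F4}: 20 + 40 = 60
  {A3} + {U8, Y3, T4, F4}: 16 + 40 = 56
  {U8, A3} + {Y3, T4, F4}: 20 + 40 = 60
  {Y3} + {U8, A3, T4, F4}: 14 + 38 = 52
  {U8, Y3} + {A3, T4, F4}: 34 + 38 = 72
  {A3, Y3} + {U8, T4, F4}: 30 + 38 = 68
  … (15 splits in total)
  {Y3, T4} + {U8, A3, F4}: 20 + 26 = 46  ← best
Best: vehicle 1 DC → Y3 → T4 → DC = 20; vehicle 2 DC → U8 → F4 → A3 → DC = 26; combined 46.

46 blocks — the smallest possible combined total.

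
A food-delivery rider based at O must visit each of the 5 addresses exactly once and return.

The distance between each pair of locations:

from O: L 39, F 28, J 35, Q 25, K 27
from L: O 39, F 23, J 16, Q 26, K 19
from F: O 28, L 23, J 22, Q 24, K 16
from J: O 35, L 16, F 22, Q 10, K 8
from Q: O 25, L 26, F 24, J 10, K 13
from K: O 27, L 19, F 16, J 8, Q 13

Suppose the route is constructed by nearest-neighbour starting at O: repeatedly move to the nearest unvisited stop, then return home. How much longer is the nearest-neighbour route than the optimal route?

O: Q=25, K=27, F=28, J=35, L=39 ⇒ Q
Q: J=10, K=13, F=24, L=26 ⇒ J
J: K=8, L=16, F=22 ⇒ K
K: F=16, L=19 ⇒ F
F: L=23 ⇒ L
NN route O → Q → J → K → F → L → O costs 121.
Optimal: O → F → L → J → K → Q → O costs 113 (by enumerating all 60 distinct tours).
Excess = 121 − 113 = 8.

The nearest-neighbour route is 8 longer than optimal.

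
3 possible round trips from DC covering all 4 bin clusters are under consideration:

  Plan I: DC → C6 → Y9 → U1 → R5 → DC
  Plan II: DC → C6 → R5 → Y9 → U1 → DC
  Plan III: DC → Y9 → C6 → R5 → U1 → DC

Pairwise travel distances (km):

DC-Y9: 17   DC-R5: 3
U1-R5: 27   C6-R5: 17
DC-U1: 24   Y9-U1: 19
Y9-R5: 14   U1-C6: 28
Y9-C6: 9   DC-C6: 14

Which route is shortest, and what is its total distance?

72 km — Plan I is the shortest.

Plan I: 14 + 9 + 19 + 27 + 3 = 72
Plan II: 14 + 17 + 14 + 19 + 24 = 88
Plan III: 17 + 9 + 17 + 27 + 24 = 94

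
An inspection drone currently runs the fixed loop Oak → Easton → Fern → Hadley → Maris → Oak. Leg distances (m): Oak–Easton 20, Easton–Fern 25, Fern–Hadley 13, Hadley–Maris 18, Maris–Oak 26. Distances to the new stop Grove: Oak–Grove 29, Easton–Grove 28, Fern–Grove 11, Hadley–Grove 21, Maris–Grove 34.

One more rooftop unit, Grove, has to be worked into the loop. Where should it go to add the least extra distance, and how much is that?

Minimum extra distance: 14 m, inserting Grove between Easton and Fern.

Insertion cost between consecutive stops i–j is d(i,Grove) + d(Grove,j) − d(i,j):
  between Oak and Easton: 29 + 28 − 20 = 37
  between Easton and Fern: 28 + 11 − 25 = 14
  between Fern and Hadley: 11 + 21 − 13 = 19
  between Hadley and Maris: 21 + 34 − 18 = 37
  between Maris and Oak: 34 + 29 − 26 = 37
Cheapest insertion is between Easton and Fern, adding 14.
New total = 102 + 14 = 116.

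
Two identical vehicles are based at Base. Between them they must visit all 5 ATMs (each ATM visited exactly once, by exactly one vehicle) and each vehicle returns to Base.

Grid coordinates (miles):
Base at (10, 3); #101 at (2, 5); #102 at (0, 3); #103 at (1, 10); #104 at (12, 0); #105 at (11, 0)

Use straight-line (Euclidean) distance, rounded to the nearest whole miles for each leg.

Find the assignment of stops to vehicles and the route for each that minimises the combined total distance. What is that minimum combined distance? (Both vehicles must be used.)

Try each way of splitting the stops between the two vehicles (each non-empty) and, for each split, find the best tour for each vehicle:
  {#101} + {#102, #103, #104, #105}: 16 + 34 = 50
  {#102} + {#101, #103, #104, #105}: 20 + 31 = 51
  {#101, #102} + {#103, #104, #105}: 21 + 30 = 51
  {#103} + {#101, #102, #104, #105}: 22 + 27 = 49
  {#101, #103} + {#102, #104, #105}: 24 + 26 = 50
  {#102, #103} + {#101, #104, #105}: 28 + 23 = 51
  … (15 splits in total)
  {#101, #102, #103} + {#104, #105}: 29 + 8 = 37  ← best
Best: vehicle 1 Base → #101 → #102 → #103 → Base = 29; vehicle 2 Base → #104 → #105 → Base = 8; combined 37.

Minimum combined distance: 37 miles.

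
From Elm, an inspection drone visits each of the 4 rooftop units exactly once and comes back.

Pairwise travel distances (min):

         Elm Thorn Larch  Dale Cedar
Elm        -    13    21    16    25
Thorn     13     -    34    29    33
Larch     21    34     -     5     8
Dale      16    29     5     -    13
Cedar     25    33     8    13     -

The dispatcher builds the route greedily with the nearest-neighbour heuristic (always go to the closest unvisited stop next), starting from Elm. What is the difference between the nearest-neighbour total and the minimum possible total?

Excess over optimum: 5 min.

Elm: Thorn=13, Dale=16, Larch=21, Cedar=25 ⇒ Thorn
Thorn: Dale=29, Cedar=33, Larch=34 ⇒ Dale
Dale: Larch=5, Cedar=13 ⇒ Larch
Larch: Cedar=8 ⇒ Cedar
NN route Elm → Thorn → Dale → Larch → Cedar → Elm costs 80.
Optimal: Elm → Thorn → Cedar → Larch → Dale → Elm costs 75 (by enumerating all 12 distinct tours).
Excess = 80 − 75 = 5.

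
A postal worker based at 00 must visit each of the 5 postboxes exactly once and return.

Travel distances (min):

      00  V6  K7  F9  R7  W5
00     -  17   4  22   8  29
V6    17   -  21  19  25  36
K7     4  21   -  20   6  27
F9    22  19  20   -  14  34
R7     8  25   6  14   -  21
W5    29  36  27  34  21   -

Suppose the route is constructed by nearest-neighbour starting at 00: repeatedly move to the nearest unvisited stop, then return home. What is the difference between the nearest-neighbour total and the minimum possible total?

Excess over optimum: 7 min.

From 00: K7=4, R7=8, V6=17, F9=22, W5=29 → choose K7 (4).
From K7: R7=6, F9=20, V6=21, W5=27 → choose R7 (6).
From R7: F9=14, W5=21, V6=25 → choose F9 (14).
From F9: V6=19, W5=34 → choose V6 (19).
From V6: W5=36 → choose W5 (36).
NN route 00 → K7 → R7 → F9 → V6 → W5 → 00 costs 108.
Optimal: 00 → V6 → F9 → W5 → R7 → K7 → 00 costs 101 (by enumerating all 60 distinct tours).
Excess = 108 − 101 = 7.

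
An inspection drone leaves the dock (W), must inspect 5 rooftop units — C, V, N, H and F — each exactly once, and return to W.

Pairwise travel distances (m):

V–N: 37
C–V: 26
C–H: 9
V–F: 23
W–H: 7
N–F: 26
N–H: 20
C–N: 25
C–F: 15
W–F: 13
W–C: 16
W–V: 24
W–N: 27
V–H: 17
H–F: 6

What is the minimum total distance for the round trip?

Shortest round trip = 114 m.

With 5 stops there are 5!/2 = 60 distinct round trips (a route and its reverse cost the same).
W → C → V → N → H → F → W: 16+26+37+20+6+13 = 118
W → C → V → N → F → H → W: 16+26+37+26+6+7 = 118
W → C → V → H → N → F → W: 16+26+17+20+26+13 = 118
W → C → V → H → F → N → W: 16+26+17+6+26+27 = 118
W → C → V → F → N → H → W: 16+26+23+26+20+7 = 118
W → C → V → F → H → N → W: 16+26+23+6+20+27 = 118
W → C → N → V → H → F → W: 16+25+37+17+6+13 = 114
W → C → N → V → F → H → W: 16+25+37+23+6+7 = 114
W → C → N → H → V → F → W: 16+25+20+17+23+13 = 114
W → C → N → H → F → V → W: 16+25+20+6+23+24 = 114
W → C → N → F → V → H → W: 16+25+26+23+17+7 = 114
W → C → N → F → H → V → W: 16+25+26+6+17+24 = 114
W → C → H → V → N → F → W: 16+9+17+37+26+13 = 118
W → C → H → V → F → N → W: 16+9+17+23+26+27 = 118
… (46 more)
The minimum is 114.
One optimal route: W → C → N → V → H → F → W (or its reverse).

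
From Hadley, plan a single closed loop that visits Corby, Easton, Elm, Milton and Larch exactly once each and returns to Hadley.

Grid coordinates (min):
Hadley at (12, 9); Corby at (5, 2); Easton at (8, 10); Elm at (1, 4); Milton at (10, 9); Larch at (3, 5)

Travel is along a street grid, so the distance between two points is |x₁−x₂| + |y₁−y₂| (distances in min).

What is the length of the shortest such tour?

Hadley → Corby → Easton → Elm → Milton → Larch → Hadley: 14+11+13+14+11+13 = 76
Hadley → Corby → Easton → Elm → Larch → Milton → Hadley: 14+11+13+3+11+2 = 54
Hadley → Corby → Easton → Milton → Elm → Larch → Hadley: 14+11+3+14+3+13 = 58
Hadley → Corby → Easton → Milton → Larch → Elm → Hadley: 14+11+3+11+3+16 = 58
Hadley → Corby → Easton → Larch → Elm → Milton → Hadley: 14+11+10+3+14+2 = 54
Hadley → Corby → Easton → Larch → Milton → Elm → Hadley: 14+11+10+11+14+16 = 76
Hadley → Corby → Elm → Easton → Milton → Larch → Hadley: 14+6+13+3+11+13 = 60
Hadley → Corby → Elm → Easton → Larch → Milton → Hadley: 14+6+13+10+11+2 = 56
Hadley → Corby → Elm → Milton → Easton → Larch → Hadley: 14+6+14+3+10+13 = 60
Hadley → Corby → Elm → Milton → Larch → Easton → Hadley: 14+6+14+11+10+5 = 60
Hadley → Corby → Elm → Larch → Easton → Milton → Hadley: 14+6+3+10+3+2 = 38
Hadley → Corby → Elm → Larch → Milton → Easton → Hadley: 14+6+3+11+3+5 = 42
Hadley → Corby → Milton → Easton → Elm → Larch → Hadley: 14+12+3+13+3+13 = 58
Hadley → Corby → Milton → Easton → Larch → Elm → Hadley: 14+12+3+10+3+16 = 58
… (46 more)
The minimum is 38.
One optimal route: Hadley → Corby → Elm → Larch → Easton → Milton → Hadley (or its reverse).

Minimum total distance: 38 min.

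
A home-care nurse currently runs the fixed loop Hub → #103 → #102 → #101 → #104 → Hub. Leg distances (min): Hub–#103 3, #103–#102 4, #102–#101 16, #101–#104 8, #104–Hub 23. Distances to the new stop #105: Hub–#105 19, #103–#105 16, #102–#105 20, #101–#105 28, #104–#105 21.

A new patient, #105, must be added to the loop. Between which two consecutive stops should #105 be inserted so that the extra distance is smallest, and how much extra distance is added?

Minimum extra distance: 17 min, inserting #105 between #104 and Hub.

Insertion cost between consecutive stops i–j is d(i,#105) + d(#105,j) − d(i,j):
  between Hub and #103: 19 + 16 − 3 = 32
  between #103 and #102: 16 + 20 − 4 = 32
  between #102 and #101: 20 + 28 − 16 = 32
  between #101 and #104: 28 + 21 − 8 = 41
  between #104 and Hub: 21 + 19 − 23 = 17
Cheapest insertion is between #104 and Hub, adding 17.
New total = 54 + 17 = 71.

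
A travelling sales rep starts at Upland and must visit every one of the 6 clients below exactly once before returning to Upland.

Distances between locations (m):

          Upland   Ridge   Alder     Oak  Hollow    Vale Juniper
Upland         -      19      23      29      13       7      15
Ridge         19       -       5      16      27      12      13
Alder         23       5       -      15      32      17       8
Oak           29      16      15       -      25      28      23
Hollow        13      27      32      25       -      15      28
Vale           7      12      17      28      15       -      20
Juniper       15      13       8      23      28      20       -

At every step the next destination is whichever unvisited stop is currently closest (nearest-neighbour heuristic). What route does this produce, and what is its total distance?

93 m along Upland → Vale → Ridge → Alder → Juniper → Oak → Hollow → Upland.

At Upland the remaining stops are Vale 7, Hollow 13, Juniper 15, Ridge 19, Alder 23, Oak 29; go to Vale.
At Vale the remaining stops are Ridge 12, Hollow 15, Alder 17, Juniper 20, Oak 28; go to Ridge.
At Ridge the remaining stops are Alder 5, Juniper 13, Oak 16, Hollow 27; go to Alder.
At Alder the remaining stops are Juniper 8, Oak 15, Hollow 32; go to Juniper.
At Juniper the remaining stops are Oak 23, Hollow 28; go to Oak.
At Oak the remaining stops are Hollow 25; go to Hollow.
Return Hollow→Upland: 13.
Total = 7 + 12 + 5 + 8 + 23 + 25 + 13 = 93.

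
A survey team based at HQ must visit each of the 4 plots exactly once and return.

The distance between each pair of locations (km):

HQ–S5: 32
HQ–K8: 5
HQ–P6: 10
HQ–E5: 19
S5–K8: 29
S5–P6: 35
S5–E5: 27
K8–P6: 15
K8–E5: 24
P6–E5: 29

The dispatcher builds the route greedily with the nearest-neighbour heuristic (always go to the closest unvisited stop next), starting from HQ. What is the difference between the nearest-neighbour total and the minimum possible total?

HQ: K8=5, P6=10, E5=19, S5=32 ⇒ K8
K8: P6=15, E5=24, S5=29 ⇒ P6
P6: E5=29, S5=35 ⇒ E5
E5: S5=27 ⇒ S5
NN route HQ → K8 → P6 → E5 → S5 → HQ costs 108.
Optimal: HQ → K8 → S5 → E5 → P6 → HQ costs 100 (by enumerating all 12 distinct tours).
Excess = 108 − 100 = 8.

Excess over optimum: 8 km.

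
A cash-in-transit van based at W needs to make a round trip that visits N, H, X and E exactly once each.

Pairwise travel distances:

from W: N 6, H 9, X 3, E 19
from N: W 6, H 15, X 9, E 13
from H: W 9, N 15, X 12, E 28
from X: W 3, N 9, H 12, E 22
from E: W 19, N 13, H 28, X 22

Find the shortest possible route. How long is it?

There are 12 distinct closed tours to check (reversals are equivalent).
W→N→H→X→E→W: 6+15+12+22+19 = 74
W→N→H→E→X→W: 6+15+28+22+3 = 74
W→N→X→H→E→W: 6+9+12+28+19 = 74
W→N→X→E→H→W: 6+9+22+28+9 = 74
W→N→E→H→X→W: 6+13+28+12+3 = 62
W→N→E→X→H→W: 6+13+22+12+9 = 62
W→H→N→X→E→W: 9+15+9+22+19 = 74
W→H→N→E→X→W: 9+15+13+22+3 = 62
W→H→X→N→E→W: 9+12+9+13+19 = 62
W→H→E→N→X→W: 9+28+13+9+3 = 62
W→X→N→H→E→W: 3+9+15+28+19 = 74
W→X→H→N→E→W: 3+12+15+13+19 = 62
The minimum is 62.
One optimal route: W → N → E → H → X → W (or its reverse).

62 — the shortest possible round trip.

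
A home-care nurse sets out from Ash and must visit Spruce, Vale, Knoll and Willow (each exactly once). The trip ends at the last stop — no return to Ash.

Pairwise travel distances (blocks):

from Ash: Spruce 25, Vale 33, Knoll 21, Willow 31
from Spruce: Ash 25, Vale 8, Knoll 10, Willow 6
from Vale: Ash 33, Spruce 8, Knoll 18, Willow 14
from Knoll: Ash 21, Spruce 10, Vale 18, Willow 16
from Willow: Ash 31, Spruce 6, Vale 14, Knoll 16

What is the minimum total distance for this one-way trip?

51 blocks — the minimum one-way total.

There are 4! = 24 possible orderings.
Ash - Spruce - Vale - Knoll - Willow: 25+8+18+16 = 67
Ash - Spruce - Vale - Willow - Knoll: 25+8+14+16 = 63
Ash - Spruce - Knoll - Vale - Willow: 25+10+18+14 = 67
Ash - Spruce - Knoll - Willow - Vale: 25+10+16+14 = 65
Ash - Spruce - Willow - Vale - Knoll: 25+6+14+18 = 63
Ash - Spruce - Willow - Knoll - Vale: 25+6+16+18 = 65
Ash - Vale - Spruce - Knoll - Willow: 33+8+10+16 = 67
Ash - Vale - Spruce - Willow - Knoll: 33+8+6+16 = 63
Ash - Vale - Knoll - Spruce - Willow: 33+18+10+6 = 67
Ash - Vale - Knoll - Willow - Spruce: 33+18+16+6 = 73
Ash - Vale - Willow - Spruce - Knoll: 33+14+6+10 = 63
Ash - Vale - Willow - Knoll - Spruce: 33+14+16+10 = 73
Ash - Knoll - Spruce - Vale - Willow: 21+10+8+14 = 53
Ash - Knoll - Spruce - Willow - Vale: 21+10+6+14 = 51
… (10 more)
The minimum is 51.
One shortest path: Ash → Knoll → Spruce → Willow → Vale.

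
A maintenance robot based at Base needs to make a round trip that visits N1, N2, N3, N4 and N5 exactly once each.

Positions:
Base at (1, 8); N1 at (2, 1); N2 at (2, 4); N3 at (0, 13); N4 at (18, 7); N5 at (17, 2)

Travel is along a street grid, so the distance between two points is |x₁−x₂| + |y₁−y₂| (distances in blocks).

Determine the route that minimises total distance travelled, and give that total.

Shortest round trip = 60 blocks.

There are 60 distinct closed tours to check (reversals are equivalent).
Base→N1→N2→N3→N4→N5→Base: 8+3+11+24+6+22 = 74
Base→N1→N2→N3→N5→N4→Base: 8+3+11+28+6+18 = 74
Base→N1→N2→N4→N3→N5→Base: 8+3+19+24+28+22 = 104
Base→N1→N2→N4→N5→N3→Base: 8+3+19+6+28+6 = 70
Base→N1→N2→N5→N3→N4→Base: 8+3+17+28+24+18 = 98
Base→N1→N2→N5→N4→N3→Base: 8+3+17+6+24+6 = 64
Base→N1→N3→N2→N4→N5→Base: 8+14+11+19+6+22 = 80
Base→N1→N3→N2→N5→N4→Base: 8+14+11+17+6+18 = 74
Base→N1→N3→N4→N2→N5→Base: 8+14+24+19+17+22 = 104
Base→N1→N3→N4→N5→N2→Base: 8+14+24+6+17+5 = 74
Base→N1→N3→N5→N2→N4→Base: 8+14+28+17+19+18 = 104
Base→N1→N3→N5→N4→N2→Base: 8+14+28+6+19+5 = 80
Base→N1→N4→N2→N3→N5→Base: 8+22+19+11+28+22 = 110
Base→N1→N4→N2→N5→N3→Base: 8+22+19+17+28+6 = 100
… (46 more)
Base→N2→N1→N5→N4→N3→Base: 5+3+16+6+24+6 = 60  ← best
The minimum is 60.
One optimal route: Base → N2 → N1 → N5 → N4 → N3 → Base (or its reverse).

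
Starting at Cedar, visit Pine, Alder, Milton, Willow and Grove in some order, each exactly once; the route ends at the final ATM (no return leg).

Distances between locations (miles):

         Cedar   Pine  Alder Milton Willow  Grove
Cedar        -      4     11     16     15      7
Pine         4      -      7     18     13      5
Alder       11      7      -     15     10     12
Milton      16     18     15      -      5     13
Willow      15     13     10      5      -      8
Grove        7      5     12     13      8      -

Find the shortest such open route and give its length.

There are 5! = 120 possible orderings.
Cedar → Pine → Alder → Milton → Willow → Grove: 4+7+15+5+8 = 39
Cedar → Pine → Alder → Milton → Grove → Willow: 4+7+15+13+8 = 47
Cedar → Pine → Alder → Willow → Milton → Grove: 4+7+10+5+13 = 39
Cedar → Pine → Alder → Willow → Grove → Milton: 4+7+10+8+13 = 42
Cedar → Pine → Alder → Grove → Milton → Willow: 4+7+12+13+5 = 41
Cedar → Pine → Alder → Grove → Willow → Milton: 4+7+12+8+5 = 36
Cedar → Pine → Milton → Alder → Willow → Grove: 4+18+15+10+8 = 55
Cedar → Pine → Milton → Alder → Grove → Willow: 4+18+15+12+8 = 57
Cedar → Pine → Milton → Willow → Alder → Grove: 4+18+5+10+12 = 49
Cedar → Pine → Milton → Willow → Grove → Alder: 4+18+5+8+12 = 47
Cedar → Pine → Milton → Grove → Alder → Willow: 4+18+13+12+10 = 57
Cedar → Pine → Milton → Grove → Willow → Alder: 4+18+13+8+10 = 53
Cedar → Pine → Willow → Alder → Milton → Grove: 4+13+10+15+13 = 55
Cedar → Pine → Willow → Alder → Grove → Milton: 4+13+10+12+13 = 52
… (106 more)
Cedar → Grove → Pine → Alder → Willow → Milton: 7+5+7+10+5 = 34  ← best
The minimum is 34.
One shortest path: Cedar → Grove → Pine → Alder → Willow → Milton.

34 miles — the minimum one-way total.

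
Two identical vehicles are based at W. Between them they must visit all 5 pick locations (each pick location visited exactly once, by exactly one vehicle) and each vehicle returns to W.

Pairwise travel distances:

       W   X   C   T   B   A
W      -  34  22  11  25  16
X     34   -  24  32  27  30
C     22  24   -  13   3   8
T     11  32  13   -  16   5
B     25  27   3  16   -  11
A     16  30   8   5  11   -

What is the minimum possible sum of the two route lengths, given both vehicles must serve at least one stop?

Check every non-empty split of the stops between the two vehicles; for each half take its own optimal tour:
  {X} + {C, T, B, A}: 68 + 52 = 120
  {C} + {X, T, B, A}: 44 + 88 = 132
  {X, C} + {T, B, A}: 80 + 52 = 132
  {T} + {X, C, B, A}: 22 + 88 = 110
  {X, T} + {C, B, A}: 77 + 52 = 129
  {C, T} + {X, B, A}: 46 + 88 = 134
  … (15 splits in total)
Best: vehicle 1 W → T → W = 22; vehicle 2 W → X → C → B → A → W = 88; combined 110.

110 — the smallest possible combined total.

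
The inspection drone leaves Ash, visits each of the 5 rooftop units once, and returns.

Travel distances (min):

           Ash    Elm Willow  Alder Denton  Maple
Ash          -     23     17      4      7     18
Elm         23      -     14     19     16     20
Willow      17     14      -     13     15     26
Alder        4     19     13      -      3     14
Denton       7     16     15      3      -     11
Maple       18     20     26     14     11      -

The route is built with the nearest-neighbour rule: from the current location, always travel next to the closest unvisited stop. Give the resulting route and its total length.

At Ash the remaining stops are Alder 4, Denton 7, Willow 17, Maple 18, Elm 23; go to Alder.
At Alder the remaining stops are Denton 3, Willow 13, Maple 14, Elm 19; go to Denton.
At Denton the remaining stops are Maple 11, Willow 15, Elm 16; go to Maple.
At Maple the remaining stops are Elm 20, Willow 26; go to Elm.
At Elm the remaining stops are Willow 14; go to Willow.
Return Willow→Ash: 17.
Total = 4 + 3 + 11 + 20 + 14 + 17 = 69.

Total distance 69 min via the nearest-neighbour route Ash → Alder → Denton → Maple → Elm → Willow → Ash.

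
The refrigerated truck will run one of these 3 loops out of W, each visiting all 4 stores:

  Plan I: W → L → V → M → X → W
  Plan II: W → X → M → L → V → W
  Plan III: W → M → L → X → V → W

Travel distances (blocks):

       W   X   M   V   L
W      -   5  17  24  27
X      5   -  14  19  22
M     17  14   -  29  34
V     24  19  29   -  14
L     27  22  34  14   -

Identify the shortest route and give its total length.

Shortest is Plan I, total 89 blocks.

Plan I: 27 + 14 + 29 + 14 + 5 = 89
Plan II: 5 + 14 + 34 + 14 + 24 = 91
Plan III: 17 + 34 + 22 + 19 + 24 = 116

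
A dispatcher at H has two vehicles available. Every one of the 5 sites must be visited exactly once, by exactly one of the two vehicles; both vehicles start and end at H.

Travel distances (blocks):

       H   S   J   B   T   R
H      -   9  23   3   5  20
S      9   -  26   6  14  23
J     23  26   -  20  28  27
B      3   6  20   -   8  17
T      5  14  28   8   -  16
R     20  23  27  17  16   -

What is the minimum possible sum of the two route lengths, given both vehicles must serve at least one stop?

89 blocks — the smallest possible combined total.

Try each way of splitting the stops between the two vehicles (each non-empty) and, for each split, find the best tour for each vehicle:
  {S} + {J, B, T, R}: 18 + 71 = 89
  {J} + {S, B, T, R}: 46 + 53 = 99
  {S, J} + {B, T, R}: 58 + 41 = 99
  {B} + {S, J, T, R}: 6 + 83 = 89
  {S, B} + {J, T, R}: 18 + 71 = 89
  {J, B} + {S, T, R}: 46 + 53 = 99
  … (15 splits in total)
Best: vehicle 1 H → S → H = 18; vehicle 2 H → B → J → R → T → H = 71; combined 89.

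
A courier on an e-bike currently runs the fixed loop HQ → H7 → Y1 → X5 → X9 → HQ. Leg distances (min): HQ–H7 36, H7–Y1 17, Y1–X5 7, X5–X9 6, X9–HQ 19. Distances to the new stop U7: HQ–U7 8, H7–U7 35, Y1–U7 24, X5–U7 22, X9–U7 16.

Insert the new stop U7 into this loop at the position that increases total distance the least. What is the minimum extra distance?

Insertion cost between consecutive stops i–j is d(i,U7) + d(U7,j) − d(i,j):
  between HQ and H7: 8 + 35 − 36 = 7
  between H7 and Y1: 35 + 24 − 17 = 42
  between Y1 and X5: 24 + 22 − 7 = 39
  between X5 and X9: 22 + 16 − 6 = 32
  between X9 and HQ: 16 + 8 − 19 = 5
Cheapest insertion is between X9 and HQ, adding 5.
New total = 85 + 5 = 90.

+5 min — insert U7 between X9 and HQ.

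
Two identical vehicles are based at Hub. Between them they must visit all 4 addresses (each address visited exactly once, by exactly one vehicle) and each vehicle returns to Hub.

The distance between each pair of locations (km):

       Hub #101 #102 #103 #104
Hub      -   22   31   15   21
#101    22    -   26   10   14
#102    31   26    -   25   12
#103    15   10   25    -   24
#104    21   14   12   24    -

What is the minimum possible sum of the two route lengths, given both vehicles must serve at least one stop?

Minimum combined distance: 109 km.

Try each way of splitting the stops between the two vehicles (each non-empty) and, for each split, find the best tour for each vehicle:
  {#101} + {#102, #103, #104}: 44 + 73 = 117
  {#102} + {#101, #103, #104}: 62 + 60 = 122
  {#101, #102} + {#103, #104}: 79 + 60 = 139
  {#103} + {#101, #102, #104}: 30 + 79 = 109
  {#101, #103} + {#102, #104}: 47 + 64 = 111
  {#102, #103} + {#101, #104}: 71 + 57 = 128
  … (7 splits in total)
Best: vehicle 1 Hub → #103 → Hub = 30; vehicle 2 Hub → #101 → #104 → #102 → Hub = 79; combined 109.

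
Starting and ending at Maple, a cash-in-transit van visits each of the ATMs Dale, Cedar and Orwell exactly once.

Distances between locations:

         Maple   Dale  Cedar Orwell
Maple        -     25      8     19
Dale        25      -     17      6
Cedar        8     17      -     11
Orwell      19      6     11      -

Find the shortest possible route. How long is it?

Minimum total distance: 50.

With 3 stops there are 3!/2 = 3 distinct round trips (a route and its reverse cost the same).
Maple-Dale-Cedar-Orwell-Maple: 25+17+11+19 = 72
Maple-Dale-Orwell-Cedar-Maple: 25+6+11+8 = 50
Maple-Cedar-Dale-Orwell-Maple: 8+17+6+19 = 50
The minimum is 50.
One optimal route: Maple → Dale → Orwell → Cedar → Maple (or its reverse).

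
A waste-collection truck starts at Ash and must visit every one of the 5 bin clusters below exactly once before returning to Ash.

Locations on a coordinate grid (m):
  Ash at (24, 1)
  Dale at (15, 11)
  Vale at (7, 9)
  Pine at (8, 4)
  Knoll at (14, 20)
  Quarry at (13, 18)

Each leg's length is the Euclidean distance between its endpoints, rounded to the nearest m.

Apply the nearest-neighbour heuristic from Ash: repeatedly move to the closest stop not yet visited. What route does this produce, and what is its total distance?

From Ash: distances to unvisited — Dale=13, Pine=16, Vale=19, Quarry=20, Knoll=21. Nearest is Dale (13).
From Dale: distances to unvisited — Quarry=7, Vale=8, Knoll=9, Pine=10. Nearest is Quarry (7).
From Quarry: distances to unvisited — Knoll=2, Vale=11, Pine=15. Nearest is Knoll (2).
From Knoll: distances to unvisited — Vale=13, Pine=17. Nearest is Vale (13).
From Vale: distances to unvisited — Pine=5. Nearest is Pine (5).
Return Pine→Ash: 16.
Total = 13 + 7 + 2 + 13 + 5 + 16 = 56.

56 m along Ash → Dale → Quarry → Knoll → Vale → Pine → Ash.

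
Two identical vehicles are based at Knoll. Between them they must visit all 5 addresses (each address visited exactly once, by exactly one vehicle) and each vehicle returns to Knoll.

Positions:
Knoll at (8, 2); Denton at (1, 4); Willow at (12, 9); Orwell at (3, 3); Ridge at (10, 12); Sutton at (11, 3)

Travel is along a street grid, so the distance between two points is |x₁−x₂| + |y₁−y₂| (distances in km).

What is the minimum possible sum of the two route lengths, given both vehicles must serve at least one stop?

Minimum combined distance: 46 km.

Check every non-empty split of the stops between the two vehicles; for each half take its own optimal tour:
  {Denton} + {Willow, Orwell, Ridge, Sutton}: 18 + 38 = 56
  {Willow} + {Denton, Orwell, Ridge, Sutton}: 22 + 40 = 62
  {Denton, Willow} + {Orwell, Ridge, Sutton}: 36 + 36 = 72
  {Orwell} + {Denton, Willow, Ridge, Sutton}: 12 + 42 = 54
  {Denton, Orwell} + {Willow, Ridge, Sutton}: 18 + 28 = 46
  {Willow, Orwell} + {Denton, Ridge, Sutton}: 32 + 40 = 72
  … (15 splits in total)
Best: vehicle 1 Knoll → Denton → Orwell → Knoll = 18; vehicle 2 Knoll → Ridge → Willow → Sutton → Knoll = 28; combined 46.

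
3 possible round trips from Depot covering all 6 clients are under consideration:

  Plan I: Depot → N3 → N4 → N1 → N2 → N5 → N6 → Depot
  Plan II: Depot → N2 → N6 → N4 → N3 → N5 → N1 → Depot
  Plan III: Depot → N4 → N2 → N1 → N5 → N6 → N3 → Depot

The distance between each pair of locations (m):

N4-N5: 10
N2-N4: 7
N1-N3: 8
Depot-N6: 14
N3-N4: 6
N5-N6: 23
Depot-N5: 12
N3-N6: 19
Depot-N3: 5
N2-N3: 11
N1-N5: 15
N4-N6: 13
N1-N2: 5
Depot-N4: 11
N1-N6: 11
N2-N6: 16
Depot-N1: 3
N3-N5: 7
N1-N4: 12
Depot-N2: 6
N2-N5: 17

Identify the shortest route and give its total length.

Plan I: 5 + 6 + 12 + 5 + 17 + 23 + 14 = 82
Plan II: 6 + 16 + 13 + 6 + 7 + 15 + 3 = 66
Plan III: 11 + 7 + 5 + 15 + 23 + 19 + 5 = 85

66 m — Plan II is the shortest.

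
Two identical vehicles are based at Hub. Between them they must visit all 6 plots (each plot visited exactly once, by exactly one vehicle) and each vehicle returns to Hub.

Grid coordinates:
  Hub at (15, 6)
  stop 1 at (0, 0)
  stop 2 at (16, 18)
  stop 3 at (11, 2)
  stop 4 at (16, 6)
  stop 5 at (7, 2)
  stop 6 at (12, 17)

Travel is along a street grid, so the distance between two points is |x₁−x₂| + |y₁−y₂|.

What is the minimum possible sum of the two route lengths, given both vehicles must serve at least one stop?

Minimum combined distance: 70.

Check every non-empty split of the stops between the two vehicles; for each half take its own optimal tour:
  {stop 1} + {stop 2, stop 3, stop 4, stop 5, stop 6}: 42 + 50 = 92
  {stop 2} + {stop 1, stop 3, stop 4, stop 5, stop 6}: 26 + 66 = 92
  {stop 1, stop 2} + {stop 3, stop 4, stop 5, stop 6}: 68 + 48 = 116
  {stop 3} + {stop 1, stop 2, stop 4, stop 5, stop 6}: 16 + 68 = 84
  {stop 1, stop 3} + {stop 2, stop 4, stop 5, stop 6}: 42 + 50 = 92
  {stop 2, stop 3} + {stop 1, stop 4, stop 5, stop 6}: 42 + 66 = 108
  … (31 splits in total)
  {stop 4} + {stop 1, stop 2, stop 3, stop 5, stop 6}: 2 + 68 = 70  ← best
Best: vehicle 1 Hub → stop 4 → Hub = 2; vehicle 2 Hub → stop 1 → stop 5 → stop 3 → stop 6 → stop 2 → Hub = 68; combined 70.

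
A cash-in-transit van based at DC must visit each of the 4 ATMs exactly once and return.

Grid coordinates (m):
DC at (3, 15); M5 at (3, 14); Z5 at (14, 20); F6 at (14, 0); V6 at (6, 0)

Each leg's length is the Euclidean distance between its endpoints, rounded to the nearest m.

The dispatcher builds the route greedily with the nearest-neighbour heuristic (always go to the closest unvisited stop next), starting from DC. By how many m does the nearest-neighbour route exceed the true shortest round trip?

From DC: M5=1, Z5=12, V6=15, F6=19 → choose M5 (1).
From M5: Z5=13, V6=14, F6=18 → choose Z5 (13).
From Z5: F6=20, V6=22 → choose F6 (20).
From F6: V6=8 → choose V6 (8).
NN route DC → M5 → Z5 → F6 → V6 → DC costs 57.
Optimal: DC → M5 → V6 → F6 → Z5 → DC costs 55 (by enumerating all 12 distinct tours).
Excess = 57 − 55 = 2.

Excess over optimum: 2 m.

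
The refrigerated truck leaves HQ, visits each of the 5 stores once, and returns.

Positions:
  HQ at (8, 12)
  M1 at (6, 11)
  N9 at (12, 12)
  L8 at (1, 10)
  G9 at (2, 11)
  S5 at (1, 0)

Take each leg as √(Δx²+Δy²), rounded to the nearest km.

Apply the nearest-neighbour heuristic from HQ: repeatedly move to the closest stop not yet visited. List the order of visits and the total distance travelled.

From HQ: distances to unvisited — M1=2, N9=4, G9=6, L8=7, S5=14. Nearest is M1 (2).
From M1: distances to unvisited — G9=4, L8=5, N9=6, S5=12. Nearest is G9 (4).
From G9: distances to unvisited — L8=1, N9=10, S5=11. Nearest is L8 (1).
From L8: distances to unvisited — S5=10, N9=11. Nearest is S5 (10).
From S5: distances to unvisited — N9=16. Nearest is N9 (16).
Return N9→HQ: 4.
Total = 2 + 4 + 1 + 10 + 16 + 4 = 37.

Nearest-neighbour total = 37 km; route HQ → M1 → G9 → L8 → S5 → N9 → HQ.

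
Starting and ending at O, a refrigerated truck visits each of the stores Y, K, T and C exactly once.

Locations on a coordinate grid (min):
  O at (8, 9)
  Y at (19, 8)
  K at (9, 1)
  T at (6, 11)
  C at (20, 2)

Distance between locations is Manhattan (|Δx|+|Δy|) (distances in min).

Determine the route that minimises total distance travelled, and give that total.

48 min — the shortest possible round trip.

There are 12 distinct closed tours to check (reversals are equivalent).
O-Y-K-T-C-O: 12+17+13+23+19 = 84
O-Y-K-C-T-O: 12+17+12+23+4 = 68
O-Y-T-K-C-O: 12+16+13+12+19 = 72
O-Y-T-C-K-O: 12+16+23+12+9 = 72
O-Y-C-K-T-O: 12+7+12+13+4 = 48
O-Y-C-T-K-O: 12+7+23+13+9 = 64
O-K-Y-T-C-O: 9+17+16+23+19 = 84
O-K-Y-C-T-O: 9+17+7+23+4 = 60
O-K-T-Y-C-O: 9+13+16+7+19 = 64
O-K-C-Y-T-O: 9+12+7+16+4 = 48
O-T-Y-K-C-O: 4+16+17+12+19 = 68
O-T-K-Y-C-O: 4+13+17+7+19 = 60
The minimum is 48.
One optimal route: O → Y → C → K → T → O (or its reverse).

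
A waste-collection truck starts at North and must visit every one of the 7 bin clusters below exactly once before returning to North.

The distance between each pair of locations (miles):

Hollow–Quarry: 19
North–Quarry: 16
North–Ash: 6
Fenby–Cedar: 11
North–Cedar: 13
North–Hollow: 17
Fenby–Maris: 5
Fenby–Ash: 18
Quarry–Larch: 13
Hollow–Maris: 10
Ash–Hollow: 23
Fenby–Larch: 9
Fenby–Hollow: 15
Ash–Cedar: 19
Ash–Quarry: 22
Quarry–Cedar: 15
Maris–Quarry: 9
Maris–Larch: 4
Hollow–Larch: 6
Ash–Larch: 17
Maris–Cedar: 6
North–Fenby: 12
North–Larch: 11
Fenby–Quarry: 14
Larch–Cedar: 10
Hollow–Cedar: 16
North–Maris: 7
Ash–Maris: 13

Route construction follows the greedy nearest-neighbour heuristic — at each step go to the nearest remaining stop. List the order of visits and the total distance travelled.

At North the remaining stops are Ash 6, Maris 7, Larch 11, Fenby 12, Cedar 13, Quarry 16, Hollow 17; go to Ash.
At Ash the remaining stops are Maris 13, Larch 17, Fenby 18, Cedar 19, Quarry 22, Hollow 23; go to Maris.
At Maris the remaining stops are Larch 4, Fenby 5, Cedar 6, Quarry 9, Hollow 10; go to Larch.
At Larch the remaining stops are Hollow 6, Fenby 9, Cedar 10, Quarry 13; go to Hollow.
At Hollow the remaining stops are Fenby 15, Cedar 16, Quarry 19; go to Fenby.
At Fenby the remaining stops are Cedar 11, Quarry 14; go to Cedar.
At Cedar the remaining stops are Quarry 15; go to Quarry.
Return Quarry→North: 16.
Total = 6 + 13 + 4 + 6 + 15 + 11 + 15 + 16 = 86.

Total distance 86 miles via the nearest-neighbour route North → Ash → Maris → Larch → Hollow → Fenby → Cedar → Quarry → North.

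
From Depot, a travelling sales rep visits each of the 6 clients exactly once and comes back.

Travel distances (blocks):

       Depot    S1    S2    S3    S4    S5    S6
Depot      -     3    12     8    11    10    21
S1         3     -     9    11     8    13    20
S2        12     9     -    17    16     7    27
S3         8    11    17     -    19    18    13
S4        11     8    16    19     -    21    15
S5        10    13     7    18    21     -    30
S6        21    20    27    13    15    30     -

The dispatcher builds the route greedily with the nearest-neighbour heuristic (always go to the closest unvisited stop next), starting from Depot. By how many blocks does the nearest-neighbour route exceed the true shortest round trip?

Excess over optimum: 3 blocks.

From Depot: S1=3, S3=8, S5=10, S4=11, S2=12, S6=21 → choose S1 (3).
From S1: S4=8, S2=9, S3=11, S5=13, S6=20 → choose S4 (8).
From S4: S6=15, S2=16, S3=19, S5=21 → choose S6 (15).
From S6: S3=13, S2=27, S5=30 → choose S3 (13).
From S3: S2=17, S5=18 → choose S2 (17).
From S2: S5=7 → choose S5 (7).
NN route Depot → S1 → S4 → S6 → S3 → S2 → S5 → Depot costs 73.
Optimal: Depot → S3 → S6 → S4 → S1 → S2 → S5 → Depot costs 70 (by enumerating all 360 distinct tours).
Excess = 73 − 70 = 3.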